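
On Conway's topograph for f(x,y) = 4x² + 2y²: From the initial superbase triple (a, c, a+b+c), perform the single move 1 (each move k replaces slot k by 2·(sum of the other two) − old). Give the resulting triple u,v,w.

start (4,2,6) = (f(1,0),f(0,1),f(1,1))
replace slot 1: 2·(2+6) − 4 = 12 → (12,2,6)

12,2,6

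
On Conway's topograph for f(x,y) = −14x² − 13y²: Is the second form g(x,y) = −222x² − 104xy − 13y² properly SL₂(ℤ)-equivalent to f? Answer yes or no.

D₁ = -728, D₂ = -728
f is negative-definite; reduce −f:
−f: flip: (14,0,13)→(13,0,14)
−f: reduced (well bottom): (13,0,14) with a≤c, −a<b≤a
flip sign back: reduced form of f is (-13,0,-14)
g is negative-definite; reduce −g:
−g: flip: (222,104,13)→(13,-104,222)
−g: translate: b→0 (≡-104 mod 26), so (13,-104,222)→(13,0,14)
−g: reduced (well bottom): (13,0,14) with a≤c, −a<b≤a
flip sign back: reduced form of g is (-13,0,-14)
reduced forms (-13, 0, -14) vs (-13, 0, -14) ⇒ equivalent

yes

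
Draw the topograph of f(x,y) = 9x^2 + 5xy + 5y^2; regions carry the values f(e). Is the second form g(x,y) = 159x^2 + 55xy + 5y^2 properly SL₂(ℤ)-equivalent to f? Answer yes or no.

D₁ = -155, D₂ = -155
f: flip: (9,5,5)→(5,-5,9)
f: translate: b→5 (≡-5 mod 10), so (5,-5,9)→(5,5,9)
f: reduced (well bottom): (5,5,9) with a≤c, −a<b≤a
g: flip: (159,55,5)→(5,-55,159)
g: translate: b→5 (≡-55 mod 10), so (5,-55,159)→(5,5,9)
g: reduced (well bottom): (5,5,9) with a≤c, −a<b≤a
reduced forms (5, 5, 9) vs (5, 5, 9) ⇒ equivalent

yes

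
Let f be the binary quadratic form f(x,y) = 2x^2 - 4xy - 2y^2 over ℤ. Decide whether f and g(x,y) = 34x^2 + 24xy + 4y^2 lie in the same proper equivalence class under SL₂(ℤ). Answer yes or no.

D₁ = 32, D₂ = 32
river cycle of f (length 2): (-2, 4, 2), (2, 4, -2)
river cycle of g (length 2): (-2, 4, 2), (2, 4, -2)
cycles coincide ⇒ equivalent

yes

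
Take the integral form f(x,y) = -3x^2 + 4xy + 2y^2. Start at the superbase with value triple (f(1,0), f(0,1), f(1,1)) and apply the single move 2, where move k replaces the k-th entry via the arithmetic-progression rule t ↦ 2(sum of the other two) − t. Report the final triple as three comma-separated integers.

start (-3,2,3) = (f(1,0),f(0,1),f(1,1))
replace slot 2: 2·((-3)+3) − 2 = -2 → (-3,-2,3)

-3,-2,3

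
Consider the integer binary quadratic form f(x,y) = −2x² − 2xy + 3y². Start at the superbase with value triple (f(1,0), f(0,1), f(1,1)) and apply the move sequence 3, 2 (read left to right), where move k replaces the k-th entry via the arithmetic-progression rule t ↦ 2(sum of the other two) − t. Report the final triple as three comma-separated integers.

start (-2,3,-1) = (f(1,0),f(0,1),f(1,1))
replace slot 3: 2·((-2)+3) − (-1) = 3 → (-2,3,3)
replace slot 2: 2·((-2)+3) − 3 = -1 → (-2,-1,3)

-2,-1,3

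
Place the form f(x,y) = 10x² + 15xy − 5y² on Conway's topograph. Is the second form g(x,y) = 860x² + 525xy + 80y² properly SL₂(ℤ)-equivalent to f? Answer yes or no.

D₁ = 425, D₂ = 425
river cycle of f (length 6): (-5, 15, 10), (10, 5, -10), (-10, 15, 5), (5, 15, -10), (-10, 5, 10), (10, 15, -5)
river cycle of g (length 6): (5, 15, -10), (-10, 5, 10), (10, 15, -5), (-5, 15, 10), (10, 5, -10), (-10, 15, 5)
cycles coincide ⇒ equivalent

yes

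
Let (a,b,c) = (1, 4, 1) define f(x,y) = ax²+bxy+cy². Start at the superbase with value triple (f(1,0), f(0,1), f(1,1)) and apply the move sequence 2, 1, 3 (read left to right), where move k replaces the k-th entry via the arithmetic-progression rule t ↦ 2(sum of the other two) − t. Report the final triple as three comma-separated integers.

start (1,1,6) = (f(1,0),f(0,1),f(1,1))
replace slot 2: 2·(1+6) − 1 = 13 → (1,13,6)
replace slot 1: 2·(13+6) − 1 = 37 → (37,13,6)
replace slot 3: 2·(37+13) − 6 = 94 → (37,13,94)

37,13,94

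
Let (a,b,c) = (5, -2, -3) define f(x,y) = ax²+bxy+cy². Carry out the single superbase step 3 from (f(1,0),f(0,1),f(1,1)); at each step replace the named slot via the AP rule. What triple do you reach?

start (5,-3,0) = (f(1,0),f(0,1),f(1,1))
replace slot 3: 2·(5+(-3)) − 0 = 4 → (5,-3,4)

5,-3,4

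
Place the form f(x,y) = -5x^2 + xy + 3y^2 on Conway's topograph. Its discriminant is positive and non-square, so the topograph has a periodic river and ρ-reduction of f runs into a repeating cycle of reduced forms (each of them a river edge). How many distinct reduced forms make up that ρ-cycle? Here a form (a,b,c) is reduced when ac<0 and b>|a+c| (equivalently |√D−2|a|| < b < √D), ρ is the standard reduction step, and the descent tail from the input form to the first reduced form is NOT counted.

D = 61, ⌊√D⌋ = 7
descent: ρ → (3,5,-3)  [lands on river]
river: ρ → (-3,7,1)
river: ρ → (1,7,-3)
river: ρ → (-3,5,3)
river: ρ → (3,7,-1)
river: ρ → (-1,7,3)
ρ-cycle length = 6 (tail of 1 descent step not counted)

6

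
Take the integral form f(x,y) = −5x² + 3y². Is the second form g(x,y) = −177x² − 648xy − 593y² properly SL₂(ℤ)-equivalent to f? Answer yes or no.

D₁ = 60, D₂ = 60
river cycle of f (length 2): (3, 6, -2), (-2, 6, 3)
river cycle of g (length 2): (3, 6, -2), (-2, 6, 3)
cycles coincide ⇒ equivalent

yes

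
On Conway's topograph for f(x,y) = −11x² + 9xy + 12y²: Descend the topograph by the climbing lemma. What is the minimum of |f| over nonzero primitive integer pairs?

river: ρ → (12,15,-8)
river: ρ → (-8,17,10)
river: ρ → (10,23,-2)
river: ρ → (-2,21,21)
river: ρ → (21,21,-2)
river: ρ → (-2,23,10)
river: ρ → (10,17,-8)
river: ρ → (-8,15,12)
river: ρ → (12,9,-11)
river: ρ → (-11,13,10)
river: ρ → (10,7,-14)
river: ρ → (-14,21,3)
river: ρ → (3,21,-14)
river: ρ → (-14,7,10)
river: ρ → (10,13,-11)
river: ρ → (-11,9,12)
closes: descent 0, river 16
min |a| on river = 2

2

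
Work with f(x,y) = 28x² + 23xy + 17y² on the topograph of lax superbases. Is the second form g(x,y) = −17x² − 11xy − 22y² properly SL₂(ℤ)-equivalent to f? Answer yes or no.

D₁ = -1375, D₂ = -1375
f: flip: (28,23,17)→(17,-23,28)
f: translate: b→11 (≡-23 mod 34), so (17,-23,28)→(17,11,22)
f: reduced (well bottom): (17,11,22) with a≤c, −a<b≤a
g is negative-definite; reduce −g:
−g: reduced (well bottom): (17,11,22) with a≤c, −a<b≤a
flip sign back: reduced form of g is (-17,-11,-22)
reduced forms (17, 11, 22) vs (-17, -11, -22) ⇒ inequivalent

no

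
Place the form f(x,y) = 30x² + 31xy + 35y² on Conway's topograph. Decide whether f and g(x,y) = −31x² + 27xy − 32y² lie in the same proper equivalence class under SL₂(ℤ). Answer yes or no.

D₁ = -3239, D₂ = -3239
f: translate: b→-29 (≡31 mod 60), so (30,31,35)→(30,-29,34)
f: reduced (well bottom): (30,-29,34) with a≤c, −a<b≤a
g is negative-definite; reduce −g:
−g: reduced (well bottom): (31,-27,32) with a≤c, −a<b≤a
flip sign back: reduced form of g is (-31,27,-32)
reduced forms (30, -29, 34) vs (-31, 27, -32) ⇒ inequivalent

no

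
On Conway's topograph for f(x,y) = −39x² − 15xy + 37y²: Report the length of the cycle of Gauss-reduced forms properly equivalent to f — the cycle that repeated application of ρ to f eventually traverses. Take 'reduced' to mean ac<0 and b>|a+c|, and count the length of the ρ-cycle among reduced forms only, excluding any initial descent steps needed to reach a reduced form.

D = 5997, ⌊√D⌋ = 77
descent: ρ → (37,15,-39)  [lands on river]
river: ρ → (-39,63,13)
river: ρ → (13,67,-29)
river: ρ → (-29,49,31)
river: ρ → (31,75,-3)
river: ρ → (-3,75,31)
river: ρ → (31,49,-29)
river: ρ → (-29,67,13)
river: ρ → (13,63,-39)
river: ρ → (-39,15,37)
river: ρ → (37,59,-17)
river: ρ → (-17,77,1)
river: ρ → (1,77,-17)
river: ρ → (-17,59,37)
ρ-cycle length = 14 (tail of 1 descent step not counted)

14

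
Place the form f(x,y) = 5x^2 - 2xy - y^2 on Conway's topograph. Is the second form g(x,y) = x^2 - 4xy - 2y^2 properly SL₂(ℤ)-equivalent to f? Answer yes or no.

D₁ = 24, D₂ = 24
river cycle of f (length 2): (-1, 4, 2), (2, 4, -1)
river cycle of g (length 2): (-2, 4, 1), (1, 4, -2)
cycles differ ⇒ inequivalent

no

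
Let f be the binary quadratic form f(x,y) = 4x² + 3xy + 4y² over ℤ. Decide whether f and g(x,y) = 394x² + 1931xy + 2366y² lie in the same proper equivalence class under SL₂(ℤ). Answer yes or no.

D₁ = -55, D₂ = -55
f: reduced (well bottom): (4,3,4) with a≤c, −a<b≤a
g: translate: b→355 (≡1931 mod 788), so (394,1931,2366)→(394,355,80)
g: flip: (394,355,80)→(80,-355,394)
g: translate: b→-35 (≡-355 mod 160), so (80,-355,394)→(80,-35,4)
g: flip: (80,-35,4)→(4,35,80)
g: translate: b→3 (≡35 mod 8), so (4,35,80)→(4,3,4)
g: reduced (well bottom): (4,3,4) with a≤c, −a<b≤a
reduced forms (4, 3, 4) vs (4, 3, 4) ⇒ equivalent

yes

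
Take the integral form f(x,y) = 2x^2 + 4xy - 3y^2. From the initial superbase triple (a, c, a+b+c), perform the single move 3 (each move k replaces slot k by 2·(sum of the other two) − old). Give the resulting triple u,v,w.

start (2,-3,3) = (f(1,0),f(0,1),f(1,1))
replace slot 3: 2·(2+(-3)) − 3 = -5 → (2,-3,-5)

2,-3,-5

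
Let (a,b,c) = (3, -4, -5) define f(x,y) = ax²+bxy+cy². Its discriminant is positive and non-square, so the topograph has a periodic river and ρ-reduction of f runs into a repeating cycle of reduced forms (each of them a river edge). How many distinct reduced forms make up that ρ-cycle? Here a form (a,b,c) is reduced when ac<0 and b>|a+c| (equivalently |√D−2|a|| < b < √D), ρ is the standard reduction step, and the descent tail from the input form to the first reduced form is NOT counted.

D = 76, ⌊√D⌋ = 8
descent: ρ → (-5,4,3)  [lands on river]
river: ρ → (3,8,-1)
river: ρ → (-1,8,3)
river: ρ → (3,4,-5)
river: ρ → (-5,6,2)
river: ρ → (2,6,-5)
ρ-cycle length = 6 (tail of 1 descent step not counted)

6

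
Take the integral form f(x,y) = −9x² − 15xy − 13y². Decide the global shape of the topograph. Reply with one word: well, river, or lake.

D = b²−4ac = (-15)² − 4·(-9)·(-13) = -243
D < 0 ⇒ definite ⇒ every region one sign ⇒ single well

well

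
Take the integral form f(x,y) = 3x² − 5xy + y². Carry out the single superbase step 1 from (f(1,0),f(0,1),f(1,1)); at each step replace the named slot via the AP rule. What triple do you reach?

start (3,1,-1) = (f(1,0),f(0,1),f(1,1))
replace slot 1: 2·(1+(-1)) − 3 = -3 → (-3,1,-1)

-3,1,-1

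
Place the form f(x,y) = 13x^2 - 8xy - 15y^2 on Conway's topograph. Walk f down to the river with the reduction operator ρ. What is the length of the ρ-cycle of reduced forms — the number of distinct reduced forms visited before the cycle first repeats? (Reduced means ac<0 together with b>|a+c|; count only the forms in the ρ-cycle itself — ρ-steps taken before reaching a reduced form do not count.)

D = 844, ⌊√D⌋ = 29
descent: ρ → (-15,8,13)  [lands on river]
river: ρ → (13,18,-10)
river: ρ → (-10,22,9)
river: ρ → (9,14,-18)
river: ρ → (-18,22,5)
river: ρ → (5,28,-3)
river: ρ → (-3,26,14)
river: ρ → (14,2,-15)
river: ρ → (-15,28,1)
river: ρ → (1,28,-15)
river: ρ → (-15,2,14)
river: ρ → (14,26,-3)
river: ρ → (-3,28,5)
river: ρ → (5,22,-18)
river: ρ → (-18,14,9)
river: ρ → (9,22,-10)
river: ρ → (-10,18,13)
river: ρ → (13,8,-15)
river: ρ → (-15,22,6)
river: ρ → (6,26,-7)
river: ρ → (-7,16,21)
river: ρ → (21,26,-2)
river: ρ → (-2,26,21)
river: ρ → (21,16,-7)
river: ρ → (-7,26,6)
river: ρ → (6,22,-15)
ρ-cycle length = 26 (tail of 1 descent step not counted)

26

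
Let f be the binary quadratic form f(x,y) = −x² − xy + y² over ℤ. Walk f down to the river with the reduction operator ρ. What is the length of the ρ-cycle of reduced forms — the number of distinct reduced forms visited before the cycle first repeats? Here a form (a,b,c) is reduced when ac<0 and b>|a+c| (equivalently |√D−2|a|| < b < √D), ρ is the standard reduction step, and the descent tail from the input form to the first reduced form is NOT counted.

D = 5, ⌊√D⌋ = 2
descent: ρ → (1,1,-1)  [lands on river]
river: ρ → (-1,1,1)
ρ-cycle length = 2 (tail of 1 descent step not counted)

2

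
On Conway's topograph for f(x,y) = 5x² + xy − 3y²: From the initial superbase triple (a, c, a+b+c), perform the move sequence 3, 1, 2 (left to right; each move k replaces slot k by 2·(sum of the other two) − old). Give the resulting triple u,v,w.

start (5,-3,3) = (f(1,0),f(0,1),f(1,1))
replace slot 3: 2·(5+(-3)) − 3 = 1 → (5,-3,1)
replace slot 1: 2·((-3)+1) − 5 = -9 → (-9,-3,1)
replace slot 2: 2·((-9)+1) − (-3) = -13 → (-9,-13,1)

-9,-13,1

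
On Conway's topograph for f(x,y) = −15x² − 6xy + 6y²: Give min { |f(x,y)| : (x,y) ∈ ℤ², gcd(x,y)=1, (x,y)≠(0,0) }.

descent: ρ → (6,18,-3)  [lands on river]
river: ρ → (-3,18,6)
closes: descent 1, river 2
min |a| on river = 3

3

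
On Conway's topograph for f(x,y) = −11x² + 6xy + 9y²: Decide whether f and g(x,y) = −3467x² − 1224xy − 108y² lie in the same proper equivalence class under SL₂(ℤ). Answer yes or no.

D₁ = 432, D₂ = 432
river cycle of f (length 8): (9, 12, -8), (-8, 20, 1), (1, 20, -8), (-8, 12, 9), (9, 6, -11), (-11, 16, 4), (4, 16, -11), (-11, 6, 9)
river cycle of g (length 8): (-11, 6, 9), (9, 12, -8), (-8, 20, 1), (1, 20, -8), (-8, 12, 9), (9, 6, -11), (-11, 16, 4), (4, 16, -11)
cycles coincide ⇒ equivalent

yes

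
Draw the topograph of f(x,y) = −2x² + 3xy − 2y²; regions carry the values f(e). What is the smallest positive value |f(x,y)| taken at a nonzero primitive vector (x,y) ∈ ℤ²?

translate: b→1 (≡-3 mod 4), so (2,-3,2)→(2,1,1)
flip: (2,1,1)→(1,-1,2)
translate: b→1 (≡-1 mod 2), so (1,-1,2)→(1,1,2)
reduced (well bottom): (1,1,2) with a≤c, −a<b≤a
well minimum |f| = |-1| = 1 (negative-definite)

1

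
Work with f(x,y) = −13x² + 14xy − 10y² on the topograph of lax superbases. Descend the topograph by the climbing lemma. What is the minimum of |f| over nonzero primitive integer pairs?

translate: b→12 (≡-14 mod 26), so (13,-14,10)→(13,12,9)
flip: (13,12,9)→(9,-12,13)
translate: b→6 (≡-12 mod 18), so (9,-12,13)→(9,6,10)
reduced (well bottom): (9,6,10) with a≤c, −a<b≤a
well minimum |f| = |-9| = 9 (negative-definite)

9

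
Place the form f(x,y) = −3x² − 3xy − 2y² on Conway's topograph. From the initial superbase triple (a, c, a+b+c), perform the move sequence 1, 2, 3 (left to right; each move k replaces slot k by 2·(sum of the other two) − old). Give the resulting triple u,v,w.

start (-3,-2,-8) = (f(1,0),f(0,1),f(1,1))
replace slot 1: 2·((-2)+(-8)) − (-3) = -17 → (-17,-2,-8)
replace slot 2: 2·((-17)+(-8)) − (-2) = -48 → (-17,-48,-8)
replace slot 3: 2·((-17)+(-48)) − (-8) = -122 → (-17,-48,-122)

-17,-48,-122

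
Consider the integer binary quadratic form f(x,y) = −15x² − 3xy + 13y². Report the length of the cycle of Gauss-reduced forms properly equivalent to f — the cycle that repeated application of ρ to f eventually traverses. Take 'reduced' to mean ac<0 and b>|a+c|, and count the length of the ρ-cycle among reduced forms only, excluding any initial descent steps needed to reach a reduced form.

D = 789, ⌊√D⌋ = 28
descent: ρ → (13,3,-15)  [lands on river]
river: ρ → (-15,27,1)
river: ρ → (1,27,-15)
river: ρ → (-15,3,13)
river: ρ → (13,23,-5)
river: ρ → (-5,27,3)
river: ρ → (3,27,-5)
river: ρ → (-5,23,13)
ρ-cycle length = 8 (tail of 1 descent step not counted)

8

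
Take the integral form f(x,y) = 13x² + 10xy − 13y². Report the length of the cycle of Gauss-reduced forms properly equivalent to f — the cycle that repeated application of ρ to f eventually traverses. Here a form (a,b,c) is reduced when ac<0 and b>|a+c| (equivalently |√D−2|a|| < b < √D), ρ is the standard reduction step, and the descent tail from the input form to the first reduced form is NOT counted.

D = 776, ⌊√D⌋ = 27
river: ρ → (-13,16,10)
river: ρ → (10,24,-5)
river: ρ → (-5,26,5)
river: ρ → (5,24,-10)
river: ρ → (-10,16,13)
river: ρ → (13,10,-13)
ρ-cycle length = 6 (tail of 0 descent steps not counted)

6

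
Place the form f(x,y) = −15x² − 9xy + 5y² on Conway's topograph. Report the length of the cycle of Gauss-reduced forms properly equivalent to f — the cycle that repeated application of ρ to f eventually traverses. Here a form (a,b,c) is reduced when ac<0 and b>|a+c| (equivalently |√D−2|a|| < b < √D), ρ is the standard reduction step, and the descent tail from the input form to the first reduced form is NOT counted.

D = 381, ⌊√D⌋ = 19
descent: ρ → (5,19,-1)  [lands on river]
river: ρ → (-1,19,5)
river: ρ → (5,11,-13)
river: ρ → (-13,15,3)
river: ρ → (3,15,-13)
river: ρ → (-13,11,5)
ρ-cycle length = 6 (tail of 1 descent step not counted)

6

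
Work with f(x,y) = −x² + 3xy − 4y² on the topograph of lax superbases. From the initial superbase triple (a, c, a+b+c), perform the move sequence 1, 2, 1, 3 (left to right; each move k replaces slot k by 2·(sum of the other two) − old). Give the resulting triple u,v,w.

start (-1,-4,-2) = (f(1,0),f(0,1),f(1,1))
replace slot 1: 2·((-4)+(-2)) − (-1) = -11 → (-11,-4,-2)
replace slot 2: 2·((-11)+(-2)) − (-4) = -22 → (-11,-22,-2)
replace slot 1: 2·((-22)+(-2)) − (-11) = -37 → (-37,-22,-2)
replace slot 3: 2·((-37)+(-22)) − (-2) = -116 → (-37,-22,-116)

-37,-22,-116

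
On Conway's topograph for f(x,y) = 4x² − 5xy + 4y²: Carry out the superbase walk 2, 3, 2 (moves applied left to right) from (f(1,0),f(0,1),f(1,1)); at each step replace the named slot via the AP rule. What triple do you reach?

start (4,4,3) = (f(1,0),f(0,1),f(1,1))
replace slot 2: 2·(4+3) − 4 = 10 → (4,10,3)
replace slot 3: 2·(4+10) − 3 = 25 → (4,10,25)
replace slot 2: 2·(4+25) − 10 = 48 → (4,48,25)

4,48,25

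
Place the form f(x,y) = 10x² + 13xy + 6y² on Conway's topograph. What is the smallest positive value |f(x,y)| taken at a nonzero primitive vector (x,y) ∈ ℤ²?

translate: b→-7 (≡13 mod 20), so (10,13,6)→(10,-7,3)
flip: (10,-7,3)→(3,7,10)
translate: b→1 (≡7 mod 6), so (3,7,10)→(3,1,6)
reduced (well bottom): (3,1,6) with a≤c, −a<b≤a
well minimum = a = 3

3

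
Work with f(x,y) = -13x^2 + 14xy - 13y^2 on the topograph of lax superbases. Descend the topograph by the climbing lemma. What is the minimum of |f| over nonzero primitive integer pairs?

translate: b→12 (≡-14 mod 26), so (13,-14,13)→(13,12,12)
flip: (13,12,12)→(12,-12,13)
translate: b→12 (≡-12 mod 24), so (12,-12,13)→(12,12,13)
reduced (well bottom): (12,12,13) with a≤c, −a<b≤a
well minimum |f| = |-12| = 12 (negative-definite)

12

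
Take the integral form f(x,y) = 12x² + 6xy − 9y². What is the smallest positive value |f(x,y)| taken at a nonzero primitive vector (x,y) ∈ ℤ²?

river: ρ → (-9,12,9)
river: ρ → (9,6,-12)
river: ρ → (-12,18,3)
river: ρ → (3,18,-12)
river: ρ → (-12,6,9)
river: ρ → (9,12,-9)
river: ρ → (-9,6,12)
river: ρ → (12,18,-3)
river: ρ → (-3,18,12)
river: ρ → (12,6,-9)
closes: descent 0, river 10
min |a| on river = 3

3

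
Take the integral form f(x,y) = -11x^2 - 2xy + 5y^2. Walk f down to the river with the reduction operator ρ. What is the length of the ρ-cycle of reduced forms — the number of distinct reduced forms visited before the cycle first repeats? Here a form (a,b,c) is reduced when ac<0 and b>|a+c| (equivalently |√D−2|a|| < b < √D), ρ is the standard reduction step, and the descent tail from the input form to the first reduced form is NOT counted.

D = 224, ⌊√D⌋ = 14
descent: ρ → (5,12,-4)  [lands on river]
river: ρ → (-4,12,5)
river: ρ → (5,8,-8)
river: ρ → (-8,8,5)
ρ-cycle length = 4 (tail of 1 descent step not counted)

4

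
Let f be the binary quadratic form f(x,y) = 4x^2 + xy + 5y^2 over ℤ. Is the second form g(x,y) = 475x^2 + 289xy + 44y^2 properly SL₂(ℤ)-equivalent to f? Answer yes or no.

D₁ = -79, D₂ = -79
f: reduced (well bottom): (4,1,5) with a≤c, −a<b≤a
g: flip: (475,289,44)→(44,-289,475)
g: translate: b→-25 (≡-289 mod 88), so (44,-289,475)→(44,-25,4)
g: flip: (44,-25,4)→(4,25,44)
g: translate: b→1 (≡25 mod 8), so (4,25,44)→(4,1,5)
g: reduced (well bottom): (4,1,5) with a≤c, −a<b≤a
reduced forms (4, 1, 5) vs (4, 1, 5) ⇒ equivalent

yes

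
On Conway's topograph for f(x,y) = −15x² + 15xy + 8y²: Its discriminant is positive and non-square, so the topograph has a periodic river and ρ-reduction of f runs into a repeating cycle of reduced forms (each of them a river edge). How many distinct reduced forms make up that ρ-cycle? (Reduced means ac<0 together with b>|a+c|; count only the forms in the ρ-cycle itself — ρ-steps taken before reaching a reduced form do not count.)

D = 705, ⌊√D⌋ = 26
river: ρ → (8,17,-13)
river: ρ → (-13,9,12)
river: ρ → (12,15,-10)
river: ρ → (-10,25,2)
river: ρ → (2,23,-22)
river: ρ → (-22,21,3)
river: ρ → (3,21,-22)
river: ρ → (-22,23,2)
river: ρ → (2,25,-10)
river: ρ → (-10,15,12)
river: ρ → (12,9,-13)
river: ρ → (-13,17,8)
river: ρ → (8,15,-15)
river: ρ → (-15,15,8)
ρ-cycle length = 14 (tail of 0 descent steps not counted)

14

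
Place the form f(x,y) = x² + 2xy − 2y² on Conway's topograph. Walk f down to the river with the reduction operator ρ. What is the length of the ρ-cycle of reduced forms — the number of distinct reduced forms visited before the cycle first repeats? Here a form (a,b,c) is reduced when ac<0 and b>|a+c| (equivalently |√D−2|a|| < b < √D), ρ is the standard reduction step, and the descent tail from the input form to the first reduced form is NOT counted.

D = 12, ⌊√D⌋ = 3
river: ρ → (-2,2,1)
river: ρ → (1,2,-2)
ρ-cycle length = 2 (tail of 0 descent steps not counted)

2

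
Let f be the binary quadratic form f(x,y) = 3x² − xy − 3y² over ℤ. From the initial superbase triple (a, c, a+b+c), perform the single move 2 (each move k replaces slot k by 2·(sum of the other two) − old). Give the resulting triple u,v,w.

start (3,-3,-1) = (f(1,0),f(0,1),f(1,1))
replace slot 2: 2·(3+(-1)) − (-3) = 7 → (3,7,-1)

3,7,-1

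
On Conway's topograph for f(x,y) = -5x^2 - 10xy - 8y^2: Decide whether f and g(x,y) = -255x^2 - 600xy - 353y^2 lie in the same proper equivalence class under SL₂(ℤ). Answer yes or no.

D₁ = -60, D₂ = -60
f is negative-definite; reduce −f:
−f: translate: b→0 (≡10 mod 10), so (5,10,8)→(5,0,3)
−f: flip: (5,0,3)→(3,0,5)
−f: reduced (well bottom): (3,0,5) with a≤c, −a<b≤a
flip sign back: reduced form of f is (-3,0,-5)
g is negative-definite; reduce −g:
−g: translate: b→90 (≡600 mod 510), so (255,600,353)→(255,90,8)
−g: flip: (255,90,8)→(8,-90,255)
−g: translate: b→6 (≡-90 mod 16), so (8,-90,255)→(8,6,3)
−g: flip: (8,6,3)→(3,-6,8)
−g: translate: b→0 (≡-6 mod 6), so (3,-6,8)→(3,0,5)
−g: reduced (well bottom): (3,0,5) with a≤c, −a<b≤a
flip sign back: reduced form of g is (-3,0,-5)
reduced forms (-3, 0, -5) vs (-3, 0, -5) ⇒ equivalent

yes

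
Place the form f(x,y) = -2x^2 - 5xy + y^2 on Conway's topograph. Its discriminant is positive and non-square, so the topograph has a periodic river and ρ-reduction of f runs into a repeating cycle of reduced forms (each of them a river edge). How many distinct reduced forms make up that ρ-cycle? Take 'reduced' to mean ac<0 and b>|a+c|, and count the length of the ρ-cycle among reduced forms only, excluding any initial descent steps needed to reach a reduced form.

D = 33, ⌊√D⌋ = 5
descent: ρ → (1,5,-2)  [lands on river]
river: ρ → (-2,3,3)
river: ρ → (3,3,-2)
river: ρ → (-2,5,1)
ρ-cycle length = 4 (tail of 1 descent step not counted)

4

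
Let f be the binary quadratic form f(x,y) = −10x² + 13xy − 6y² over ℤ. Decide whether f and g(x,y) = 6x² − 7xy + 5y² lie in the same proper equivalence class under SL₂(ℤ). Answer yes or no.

D₁ = -71, D₂ = -71
f is negative-definite; reduce −f:
−f: translate: b→7 (≡-13 mod 20), so (10,-13,6)→(10,7,3)
−f: flip: (10,7,3)→(3,-7,10)
−f: translate: b→-1 (≡-7 mod 6), so (3,-7,10)→(3,-1,6)
−f: reduced (well bottom): (3,-1,6) with a≤c, −a<b≤a
flip sign back: reduced form of f is (-3,1,-6)
g: translate: b→5 (≡-7 mod 12), so (6,-7,5)→(6,5,4)
g: flip: (6,5,4)→(4,-5,6)
g: translate: b→3 (≡-5 mod 8), so (4,-5,6)→(4,3,5)
g: reduced (well bottom): (4,3,5) with a≤c, −a<b≤a
reduced forms (-3, 1, -6) vs (4, 3, 5) ⇒ inequivalent

no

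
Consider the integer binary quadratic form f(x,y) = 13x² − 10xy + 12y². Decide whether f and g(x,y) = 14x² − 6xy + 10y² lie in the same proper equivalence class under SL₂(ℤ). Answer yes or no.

D₁ = -524, D₂ = -524
f: flip: (13,-10,12)→(12,10,13)
f: reduced (well bottom): (12,10,13) with a≤c, −a<b≤a
g: flip: (14,-6,10)→(10,6,14)
g: reduced (well bottom): (10,6,14) with a≤c, −a<b≤a
reduced forms (12, 10, 13) vs (10, 6, 14) ⇒ inequivalent

no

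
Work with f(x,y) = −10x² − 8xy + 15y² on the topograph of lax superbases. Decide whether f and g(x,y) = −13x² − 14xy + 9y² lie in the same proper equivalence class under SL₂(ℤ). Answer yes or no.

D₁ = 664, D₂ = 664
river cycle of f (length 22): (15, 8, -10), (-10, 12, 13), (13, 14, -9), (-9, 22, 5), (5, 18, -17), (-17, 16, 6), (6, 20, -11), (-11, 24, 2), (2, 24, -11), (-11, 20, 6), … (12 more)
river cycle of g (length 22): (9, 14, -13), (-13, 12, 10), (10, 8, -15), (-15, 22, 3), (3, 20, -22), (-22, 24, 1), (1, 24, -22), (-22, 20, 3), (3, 22, -15), (-15, 8, 10), … (12 more)
cycles differ ⇒ inequivalent

no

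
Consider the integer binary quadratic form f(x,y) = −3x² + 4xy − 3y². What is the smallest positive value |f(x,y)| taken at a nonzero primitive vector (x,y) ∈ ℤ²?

translate: b→2 (≡-4 mod 6), so (3,-4,3)→(3,2,2)
flip: (3,2,2)→(2,-2,3)
translate: b→2 (≡-2 mod 4), so (2,-2,3)→(2,2,3)
reduced (well bottom): (2,2,3) with a≤c, −a<b≤a
well minimum |f| = |-2| = 2 (negative-definite)

2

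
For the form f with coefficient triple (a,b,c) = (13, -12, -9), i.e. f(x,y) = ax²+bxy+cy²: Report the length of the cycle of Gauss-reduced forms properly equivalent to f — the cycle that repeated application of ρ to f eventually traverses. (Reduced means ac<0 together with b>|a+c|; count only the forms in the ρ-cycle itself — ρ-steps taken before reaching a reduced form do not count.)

D = 612, ⌊√D⌋ = 24
descent: ρ → (-9,12,13)  [lands on river]
river: ρ → (13,14,-8)
river: ρ → (-8,18,9)
river: ρ → (9,18,-8)
river: ρ → (-8,14,13)
river: ρ → (13,12,-9)
river: ρ → (-9,24,1)
river: ρ → (1,24,-9)
ρ-cycle length = 8 (tail of 1 descent step not counted)

8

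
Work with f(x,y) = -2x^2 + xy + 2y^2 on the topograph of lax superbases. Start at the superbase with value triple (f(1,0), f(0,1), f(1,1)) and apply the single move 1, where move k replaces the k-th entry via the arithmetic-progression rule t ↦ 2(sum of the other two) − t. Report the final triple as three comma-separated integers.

start (-2,2,1) = (f(1,0),f(0,1),f(1,1))
replace slot 1: 2·(2+1) − (-2) = 8 → (8,2,1)

8,2,1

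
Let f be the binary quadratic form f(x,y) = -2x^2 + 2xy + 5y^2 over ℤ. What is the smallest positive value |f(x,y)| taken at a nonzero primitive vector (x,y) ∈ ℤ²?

descent: ρ → (5,-2,-2)
descent: ρ → (-2,6,1)  [lands on river]
river: ρ → (1,6,-2)
closes: descent 2, river 2
min |a| on river = 1

1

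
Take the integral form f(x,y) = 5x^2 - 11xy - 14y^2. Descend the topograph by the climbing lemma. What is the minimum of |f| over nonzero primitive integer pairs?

descent: ρ → (-14,11,5)  [lands on river]
river: ρ → (5,19,-2)
river: ρ → (-2,17,14)
river: ρ → (14,11,-5)
river: ρ → (-5,19,2)
river: ρ → (2,17,-14)
closes: descent 1, river 6
min |a| on river = 2

2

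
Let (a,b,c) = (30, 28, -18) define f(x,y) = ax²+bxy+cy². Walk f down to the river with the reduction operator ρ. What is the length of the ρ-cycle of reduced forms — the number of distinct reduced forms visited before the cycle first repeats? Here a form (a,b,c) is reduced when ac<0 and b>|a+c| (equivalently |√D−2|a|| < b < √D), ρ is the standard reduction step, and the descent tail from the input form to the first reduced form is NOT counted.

D = 2944, ⌊√D⌋ = 54
river: ρ → (-18,44,14)
river: ρ → (14,40,-24)
river: ρ → (-24,8,30)
river: ρ → (30,52,-2)
river: ρ → (-2,52,30)
river: ρ → (30,8,-24)
river: ρ → (-24,40,14)
river: ρ → (14,44,-18)
river: ρ → (-18,28,30)
river: ρ → (30,32,-16)
river: ρ → (-16,32,30)
river: ρ → (30,28,-18)
ρ-cycle length = 12 (tail of 0 descent steps not counted)

12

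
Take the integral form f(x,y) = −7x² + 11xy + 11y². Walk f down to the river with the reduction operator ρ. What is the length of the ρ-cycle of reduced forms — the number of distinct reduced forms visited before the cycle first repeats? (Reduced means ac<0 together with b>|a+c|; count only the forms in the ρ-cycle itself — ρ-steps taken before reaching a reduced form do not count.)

D = 429, ⌊√D⌋ = 20
river: ρ → (11,11,-7)
river: ρ → (-7,17,5)
river: ρ → (5,13,-13)
river: ρ → (-13,13,5)
river: ρ → (5,17,-7)
river: ρ → (-7,11,11)
ρ-cycle length = 6 (tail of 0 descent steps not counted)

6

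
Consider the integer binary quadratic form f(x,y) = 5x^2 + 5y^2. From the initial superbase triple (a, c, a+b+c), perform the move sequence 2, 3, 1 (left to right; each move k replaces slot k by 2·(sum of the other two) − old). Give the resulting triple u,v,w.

start (5,5,10) = (f(1,0),f(0,1),f(1,1))
replace slot 2: 2·(5+10) − 5 = 25 → (5,25,10)
replace slot 3: 2·(5+25) − 10 = 50 → (5,25,50)
replace slot 1: 2·(25+50) − 5 = 145 → (145,25,50)

145,25,50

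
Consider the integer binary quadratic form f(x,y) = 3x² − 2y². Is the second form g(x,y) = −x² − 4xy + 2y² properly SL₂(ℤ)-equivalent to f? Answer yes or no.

D₁ = 24, D₂ = 24
river cycle of f (length 2): (-2, 4, 1), (1, 4, -2)
river cycle of g (length 2): (2, 4, -1), (-1, 4, 2)
cycles differ ⇒ inequivalent

no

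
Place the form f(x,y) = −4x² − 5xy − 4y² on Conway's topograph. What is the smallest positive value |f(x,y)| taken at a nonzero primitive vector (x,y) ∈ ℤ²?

translate: b→-3 (≡5 mod 8), so (4,5,4)→(4,-3,3)
flip: (4,-3,3)→(3,3,4)
reduced (well bottom): (3,3,4) with a≤c, −a<b≤a
well minimum |f| = |-3| = 3 (negative-definite)

3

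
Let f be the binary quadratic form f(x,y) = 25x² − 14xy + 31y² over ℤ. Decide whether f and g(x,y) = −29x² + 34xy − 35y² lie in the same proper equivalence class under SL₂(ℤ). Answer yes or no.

D₁ = -2904, D₂ = -2904
f: reduced (well bottom): (25,-14,31) with a≤c, −a<b≤a
g is negative-definite; reduce −g:
−g: translate: b→24 (≡-34 mod 58), so (29,-34,35)→(29,24,30)
−g: reduced (well bottom): (29,24,30) with a≤c, −a<b≤a
flip sign back: reduced form of g is (-29,-24,-30)
reduced forms (25, -14, 31) vs (-29, -24, -30) ⇒ inequivalent

no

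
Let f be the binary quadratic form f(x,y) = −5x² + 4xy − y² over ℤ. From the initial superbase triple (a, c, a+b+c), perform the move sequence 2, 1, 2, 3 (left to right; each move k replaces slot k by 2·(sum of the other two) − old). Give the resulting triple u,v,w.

start (-5,-1,-2) = (f(1,0),f(0,1),f(1,1))
replace slot 2: 2·((-5)+(-2)) − (-1) = -13 → (-5,-13,-2)
replace slot 1: 2·((-13)+(-2)) − (-5) = -25 → (-25,-13,-2)
replace slot 2: 2·((-25)+(-2)) − (-13) = -41 → (-25,-41,-2)
replace slot 3: 2·((-25)+(-41)) − (-2) = -130 → (-25,-41,-130)

-25,-41,-130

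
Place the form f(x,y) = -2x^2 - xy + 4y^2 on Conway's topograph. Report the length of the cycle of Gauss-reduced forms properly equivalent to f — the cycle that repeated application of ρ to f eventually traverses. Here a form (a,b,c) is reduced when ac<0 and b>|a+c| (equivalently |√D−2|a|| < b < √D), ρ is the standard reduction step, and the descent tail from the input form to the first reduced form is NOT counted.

D = 33, ⌊√D⌋ = 5
descent: ρ → (4,1,-2)
descent: ρ → (-2,3,3)  [lands on river]
river: ρ → (3,3,-2)
river: ρ → (-2,5,1)
river: ρ → (1,5,-2)
ρ-cycle length = 4 (tail of 2 descent steps not counted)

4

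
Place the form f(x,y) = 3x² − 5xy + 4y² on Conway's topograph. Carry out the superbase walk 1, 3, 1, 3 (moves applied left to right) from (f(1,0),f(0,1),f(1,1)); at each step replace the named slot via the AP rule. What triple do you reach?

start (3,4,2) = (f(1,0),f(0,1),f(1,1))
replace slot 1: 2·(4+2) − 3 = 9 → (9,4,2)
replace slot 3: 2·(9+4) − 2 = 24 → (9,4,24)
replace slot 1: 2·(4+24) − 9 = 47 → (47,4,24)
replace slot 3: 2·(47+4) − 24 = 78 → (47,4,78)

47,4,78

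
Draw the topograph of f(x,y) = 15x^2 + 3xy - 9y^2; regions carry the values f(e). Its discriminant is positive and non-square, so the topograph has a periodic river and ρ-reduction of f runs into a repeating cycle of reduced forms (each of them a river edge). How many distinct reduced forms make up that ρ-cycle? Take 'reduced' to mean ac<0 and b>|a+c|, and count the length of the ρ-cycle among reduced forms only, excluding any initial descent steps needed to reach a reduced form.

D = 549, ⌊√D⌋ = 23
descent: ρ → (-9,15,9)  [lands on river]
river: ρ → (9,21,-3)
river: ρ → (-3,21,9)
river: ρ → (9,15,-9)
river: ρ → (-9,21,3)
river: ρ → (3,21,-9)
ρ-cycle length = 6 (tail of 1 descent step not counted)

6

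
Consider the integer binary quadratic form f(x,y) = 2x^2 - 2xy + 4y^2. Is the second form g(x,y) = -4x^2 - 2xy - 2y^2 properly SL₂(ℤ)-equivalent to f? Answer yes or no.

D₁ = -28, D₂ = -28
f: translate: b→2 (≡-2 mod 4), so (2,-2,4)→(2,2,4)
f: reduced (well bottom): (2,2,4) with a≤c, −a<b≤a
g is negative-definite; reduce −g:
−g: flip: (4,2,2)→(2,-2,4)
−g: translate: b→2 (≡-2 mod 4), so (2,-2,4)→(2,2,4)
−g: reduced (well bottom): (2,2,4) with a≤c, −a<b≤a
flip sign back: reduced form of g is (-2,-2,-4)
reduced forms (2, 2, 4) vs (-2, -2, -4) ⇒ inequivalent

no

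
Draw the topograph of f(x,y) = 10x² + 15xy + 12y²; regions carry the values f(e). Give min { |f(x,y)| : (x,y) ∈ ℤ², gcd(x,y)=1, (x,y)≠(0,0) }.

translate: b→-5 (≡15 mod 20), so (10,15,12)→(10,-5,7)
flip: (10,-5,7)→(7,5,10)
reduced (well bottom): (7,5,10) with a≤c, −a<b≤a
well minimum = a = 7

7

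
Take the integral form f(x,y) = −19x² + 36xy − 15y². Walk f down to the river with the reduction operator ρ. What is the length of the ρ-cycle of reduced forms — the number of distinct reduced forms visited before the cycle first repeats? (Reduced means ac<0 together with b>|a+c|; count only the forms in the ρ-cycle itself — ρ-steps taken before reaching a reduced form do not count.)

D = 156, ⌊√D⌋ = 12
descent: ρ → (-15,-6,2)
descent: ρ → (2,10,-7)  [lands on river]
river: ρ → (-7,4,5)
river: ρ → (5,6,-6)
river: ρ → (-6,6,5)
river: ρ → (5,4,-7)
river: ρ → (-7,10,2)
ρ-cycle length = 6 (tail of 2 descent steps not counted)

6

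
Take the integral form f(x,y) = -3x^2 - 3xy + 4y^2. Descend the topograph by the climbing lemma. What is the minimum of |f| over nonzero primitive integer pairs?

descent: ρ → (4,3,-3)  [lands on river]
river: ρ → (-3,3,4)
river: ρ → (4,5,-2)
river: ρ → (-2,7,1)
river: ρ → (1,7,-2)
river: ρ → (-2,5,4)
closes: descent 1, river 6
min |a| on river = 1

1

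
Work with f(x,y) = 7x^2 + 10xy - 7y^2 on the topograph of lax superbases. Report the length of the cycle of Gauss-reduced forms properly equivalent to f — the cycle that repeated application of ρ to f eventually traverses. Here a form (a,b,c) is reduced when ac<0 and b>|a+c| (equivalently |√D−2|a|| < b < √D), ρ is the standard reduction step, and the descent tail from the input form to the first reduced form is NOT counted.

D = 296, ⌊√D⌋ = 17
river: ρ → (-7,4,10)
river: ρ → (10,16,-1)
river: ρ → (-1,16,10)
river: ρ → (10,4,-7)
river: ρ → (-7,10,7)
river: ρ → (7,4,-10)
river: ρ → (-10,16,1)
river: ρ → (1,16,-10)
river: ρ → (-10,4,7)
river: ρ → (7,10,-7)
ρ-cycle length = 10 (tail of 0 descent steps not counted)

10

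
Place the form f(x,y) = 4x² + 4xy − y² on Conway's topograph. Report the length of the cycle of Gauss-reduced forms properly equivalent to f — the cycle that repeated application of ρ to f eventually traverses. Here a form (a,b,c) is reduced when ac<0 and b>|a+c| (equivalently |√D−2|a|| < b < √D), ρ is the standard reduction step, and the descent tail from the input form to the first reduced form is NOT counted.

D = 32, ⌊√D⌋ = 5
river: ρ → (-1,4,4)
river: ρ → (4,4,-1)
ρ-cycle length = 2 (tail of 0 descent steps not counted)

2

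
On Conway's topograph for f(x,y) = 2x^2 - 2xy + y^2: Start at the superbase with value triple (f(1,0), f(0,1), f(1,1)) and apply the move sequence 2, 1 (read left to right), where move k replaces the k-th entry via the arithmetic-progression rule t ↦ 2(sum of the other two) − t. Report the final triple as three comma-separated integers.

start (2,1,1) = (f(1,0),f(0,1),f(1,1))
replace slot 2: 2·(2+1) − 1 = 5 → (2,5,1)
replace slot 1: 2·(5+1) − 2 = 10 → (10,5,1)

10,5,1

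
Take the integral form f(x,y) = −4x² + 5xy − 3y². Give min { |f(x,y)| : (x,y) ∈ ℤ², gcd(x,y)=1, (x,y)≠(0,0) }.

translate: b→3 (≡-5 mod 8), so (4,-5,3)→(4,3,2)
flip: (4,3,2)→(2,-3,4)
translate: b→1 (≡-3 mod 4), so (2,-3,4)→(2,1,3)
reduced (well bottom): (2,1,3) with a≤c, −a<b≤a
well minimum |f| = |-2| = 2 (negative-definite)

2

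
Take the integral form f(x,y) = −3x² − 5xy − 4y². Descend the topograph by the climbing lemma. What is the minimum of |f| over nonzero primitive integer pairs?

translate: b→-1 (≡5 mod 6), so (3,5,4)→(3,-1,2)
flip: (3,-1,2)→(2,1,3)
reduced (well bottom): (2,1,3) with a≤c, −a<b≤a
well minimum |f| = |-2| = 2 (negative-definite)

2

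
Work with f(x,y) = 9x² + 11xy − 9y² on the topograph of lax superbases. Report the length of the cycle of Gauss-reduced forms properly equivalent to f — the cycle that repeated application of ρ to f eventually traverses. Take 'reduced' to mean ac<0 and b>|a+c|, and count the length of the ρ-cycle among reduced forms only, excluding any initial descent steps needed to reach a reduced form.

D = 445, ⌊√D⌋ = 21
river: ρ → (-9,7,11)
river: ρ → (11,15,-5)
river: ρ → (-5,15,11)
river: ρ → (11,7,-9)
river: ρ → (-9,11,9)
river: ρ → (9,7,-11)
river: ρ → (-11,15,5)
river: ρ → (5,15,-11)
river: ρ → (-11,7,9)
river: ρ → (9,11,-9)
ρ-cycle length = 10 (tail of 0 descent steps not counted)

10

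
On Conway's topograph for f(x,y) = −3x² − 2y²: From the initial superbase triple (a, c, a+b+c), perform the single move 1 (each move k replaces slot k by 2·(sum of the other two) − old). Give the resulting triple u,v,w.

start (-3,-2,-5) = (f(1,0),f(0,1),f(1,1))
replace slot 1: 2·((-2)+(-5)) − (-3) = -11 → (-11,-2,-5)

-11,-2,-5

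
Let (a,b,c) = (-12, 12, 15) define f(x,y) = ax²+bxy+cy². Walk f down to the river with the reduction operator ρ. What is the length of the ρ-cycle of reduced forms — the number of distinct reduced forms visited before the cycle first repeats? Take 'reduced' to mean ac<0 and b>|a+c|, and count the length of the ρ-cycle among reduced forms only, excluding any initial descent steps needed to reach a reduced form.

D = 864, ⌊√D⌋ = 29
river: ρ → (15,18,-9)
river: ρ → (-9,18,15)
river: ρ → (15,12,-12)
river: ρ → (-12,12,15)
ρ-cycle length = 4 (tail of 0 descent steps not counted)

4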